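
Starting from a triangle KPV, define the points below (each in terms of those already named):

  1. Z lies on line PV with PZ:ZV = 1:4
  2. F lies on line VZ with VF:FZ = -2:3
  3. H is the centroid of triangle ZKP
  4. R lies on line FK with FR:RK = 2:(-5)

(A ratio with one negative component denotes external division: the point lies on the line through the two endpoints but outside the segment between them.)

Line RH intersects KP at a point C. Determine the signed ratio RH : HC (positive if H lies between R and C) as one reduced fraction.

RH:HC = 64

Assign K = (0, 0), P = (1, 0), V = (0, 1) — the answer is frame-independent, so this choice is without loss of generality.
1. Z lies on line PV with PZ:ZV = 1:4 ⇒ Z = (4/5, 1/5)
2. F lies on line VZ with VF:FZ = -2:3 ⇒ F = (-8/5, 13/5)
3. H is the centroid of triangle ZKP ⇒ H = (3/5, 1/15)
4. R lies on line FK with FR:RK = 2:(-5) ⇒ R = (-8/3, 13/3)
line RH meets KP at C = (125/192, 0)
H = R + t·(C−R) with t = 64/65, so RH:HC = 64/65:1/65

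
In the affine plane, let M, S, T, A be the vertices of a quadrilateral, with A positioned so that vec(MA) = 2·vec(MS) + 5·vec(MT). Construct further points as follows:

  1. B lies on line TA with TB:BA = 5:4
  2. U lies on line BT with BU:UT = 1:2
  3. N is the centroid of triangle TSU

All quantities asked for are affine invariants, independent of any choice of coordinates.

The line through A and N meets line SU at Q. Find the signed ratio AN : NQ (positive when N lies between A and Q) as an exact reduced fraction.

AN:NQ = -61/10

Set M = (0, 0), S = (1, 0), T = (0, 1), A = (2, 5); any affine frame gives the same invariant.
1. B lies on line TA with TB:BA = 5:4 ⇒ B = (10/9, 29/9)
2. U lies on line BT with BU:UT = 1:2 ⇒ U = (20/27, 67/27)
3. N is the centroid of triangle TSU ⇒ N = (47/81, 94/81)
line AN meets SU at Q = (1339/1647, 2948/1647)
N = A + t·(Q−A) with t = 61/51, so AN:NQ = 61/51:-10/51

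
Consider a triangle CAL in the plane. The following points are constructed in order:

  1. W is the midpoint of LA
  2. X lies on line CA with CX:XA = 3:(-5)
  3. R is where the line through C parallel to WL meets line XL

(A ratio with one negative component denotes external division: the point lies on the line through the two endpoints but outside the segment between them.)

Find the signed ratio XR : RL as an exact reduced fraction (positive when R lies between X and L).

XR:RL = 3/2

Work in coordinates with C = (0, 0), A = (1, 0), L = (0, 1).
1. W is the midpoint of LA ⇒ W = (1/2, 1/2)
2. X lies on line CA with CX:XA = 3:(-5) ⇒ X = (-3/2, 0)
3. R is where the line through C parallel to WL meets line XL ⇒ R = (-3/5, 3/5)
R = X + t·(L−X) with t = 3/5, so XR:RL = t:(1−t) = 3/5:2/5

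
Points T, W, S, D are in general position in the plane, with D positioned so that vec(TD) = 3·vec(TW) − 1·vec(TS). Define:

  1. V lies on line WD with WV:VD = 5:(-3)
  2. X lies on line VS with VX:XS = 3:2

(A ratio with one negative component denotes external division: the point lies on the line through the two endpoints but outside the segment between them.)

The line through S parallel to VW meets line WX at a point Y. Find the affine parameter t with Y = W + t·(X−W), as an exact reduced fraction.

t = 5/3

Choose coordinates T = (0, 0), W = (1, 0), S = (0, 1), D = (3, -1).
1. V lies on line WD with WV:VD = 5:(-3) ⇒ V = (6, -5/2)
2. X lies on line VS with VX:XS = 3:2 ⇒ X = (12/5, -2/5)
through S parallel to VW: direction (-5, 5/2); meets WX at Y = (10/3, -2/3)
Y = W + t·(X−W) with t = 5/3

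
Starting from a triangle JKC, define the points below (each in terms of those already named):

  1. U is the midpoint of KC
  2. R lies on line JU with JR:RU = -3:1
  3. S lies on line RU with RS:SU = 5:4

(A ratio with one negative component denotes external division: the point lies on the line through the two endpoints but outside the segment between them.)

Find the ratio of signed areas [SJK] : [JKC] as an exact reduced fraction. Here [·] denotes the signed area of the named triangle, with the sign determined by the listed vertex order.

[SJK]:[JKC] = 11/18

Assign J = (0, 0), K = (1, 0), C = (0, 1) — the answer is frame-independent, so this choice is without loss of generality.
1. U is the midpoint of KC ⇒ U = (1/2, 1/2)
2. R lies on line JU with JR:RU = -3:1 ⇒ R = (3/4, 3/4)
3. S lies on line RU with RS:SU = 5:4 ⇒ S = (11/18, 11/18)
2·[SJK] = 11/18, 2·[JKC] = 1
[SJK]:[JKC] = 11/18:1 = 11/18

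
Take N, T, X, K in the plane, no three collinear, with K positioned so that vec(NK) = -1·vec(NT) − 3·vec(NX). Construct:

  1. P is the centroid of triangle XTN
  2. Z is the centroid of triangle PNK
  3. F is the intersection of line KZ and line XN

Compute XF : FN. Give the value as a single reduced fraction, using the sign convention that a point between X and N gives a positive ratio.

Set N = (0, 0), T = (1, 0), X = (0, 1), K = (-1, -3); any affine frame gives the same invariant.
1. P is the centroid of triangle XTN ⇒ P = (1/3, 1/3)
2. Z is the centroid of triangle PNK ⇒ Z = (-2/9, -8/9)
3. F is the intersection of line KZ and line XN ⇒ F = (0, -2/7)
F = X + t·(N−X) with t = 9/7, so XF:FN = t:(1−t) = 9/7:-2/7

XF:FN = -9/2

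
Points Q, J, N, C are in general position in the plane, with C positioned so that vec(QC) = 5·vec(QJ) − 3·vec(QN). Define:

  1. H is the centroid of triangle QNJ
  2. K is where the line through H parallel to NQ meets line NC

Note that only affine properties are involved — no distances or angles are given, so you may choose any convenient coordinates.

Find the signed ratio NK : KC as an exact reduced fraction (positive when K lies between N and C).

Set Q = (0, 0), J = (1, 0), N = (0, 1), C = (5, -3); any affine frame gives the same invariant.
1. H is the centroid of triangle QNJ ⇒ H = (1/3, 1/3)
2. K is where the line through H parallel to NQ meets line NC ⇒ K = (1/3, 11/15)
K = N + t·(C−N) with t = 1/15, so NK:KC = t:(1−t) = 1/15:14/15

NK:KC = 1/14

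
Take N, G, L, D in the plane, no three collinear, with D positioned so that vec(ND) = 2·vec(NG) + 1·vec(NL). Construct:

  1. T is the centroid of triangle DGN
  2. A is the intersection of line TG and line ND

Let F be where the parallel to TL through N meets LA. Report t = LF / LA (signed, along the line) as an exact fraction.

t = -6

Work in coordinates with N = (0, 0), G = (1, 0), L = (0, 1), D = (2, 1).
1. T is the centroid of triangle DGN ⇒ T = (1, 1/3)
2. A is the intersection of line TG and line ND ⇒ A = (1, 1/2)
through N parallel to TL: direction (-1, 2/3); meets LA at F = (-6, 4)
F = L + t·(A−L) with t = -6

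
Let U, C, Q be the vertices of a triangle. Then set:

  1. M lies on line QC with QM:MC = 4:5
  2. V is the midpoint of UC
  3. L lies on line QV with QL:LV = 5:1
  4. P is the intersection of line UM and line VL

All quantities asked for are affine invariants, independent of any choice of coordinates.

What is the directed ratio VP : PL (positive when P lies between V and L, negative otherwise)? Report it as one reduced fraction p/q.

VP:PL = -30/17

Set U = (0, 0), C = (1, 0), Q = (0, 1); any affine frame gives the same invariant.
1. M lies on line QC with QM:MC = 4:5 ⇒ M = (4/9, 5/9)
2. V is the midpoint of UC ⇒ V = (1/2, 0)
3. L lies on line QV with QL:LV = 5:1 ⇒ L = (5/12, 1/6)
4. P is the intersection of line UM and line VL ⇒ P = (4/13, 5/13)
P = V + t·(L−V) with t = 30/13, so VP:PL = t:(1−t) = 30/13:-17/13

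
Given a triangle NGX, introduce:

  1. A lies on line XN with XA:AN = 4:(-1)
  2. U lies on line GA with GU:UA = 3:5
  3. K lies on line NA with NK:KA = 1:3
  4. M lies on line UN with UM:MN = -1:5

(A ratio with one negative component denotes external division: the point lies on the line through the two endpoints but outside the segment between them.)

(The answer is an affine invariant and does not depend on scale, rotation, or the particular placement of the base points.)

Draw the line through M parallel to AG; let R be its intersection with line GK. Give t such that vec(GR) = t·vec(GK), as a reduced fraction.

t = -1/3

Work in coordinates with N = (0, 0), G = (1, 0), X = (0, 1).
1. A lies on line XN with XA:AN = 4:(-1) ⇒ A = (0, -1/3)
2. U lies on line GA with GU:UA = 3:5 ⇒ U = (5/8, -1/8)
3. K lies on line NA with NK:KA = 1:3 ⇒ K = (0, -1/12)
4. M lies on line UN with UM:MN = -1:5 ⇒ M = (25/32, -5/32)
through M parallel to AG: direction (1, 1/3); meets GK at R = (4/3, 1/36)
R = G + t·(K−G) with t = -1/3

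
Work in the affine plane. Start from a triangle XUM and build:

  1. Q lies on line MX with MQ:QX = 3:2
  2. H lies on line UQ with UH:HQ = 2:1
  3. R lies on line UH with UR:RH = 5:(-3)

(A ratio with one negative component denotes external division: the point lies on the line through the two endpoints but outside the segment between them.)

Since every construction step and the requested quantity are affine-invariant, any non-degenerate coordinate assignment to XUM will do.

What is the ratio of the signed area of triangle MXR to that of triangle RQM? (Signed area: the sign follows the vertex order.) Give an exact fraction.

Choose coordinates X = (0, 0), U = (1, 0), M = (0, 1).
1. Q lies on line MX with MQ:QX = 3:2 ⇒ Q = (0, 2/5)
2. H lies on line UQ with UH:HQ = 2:1 ⇒ H = (1/3, 4/15)
3. R lies on line UH with UR:RH = 5:(-3) ⇒ R = (-2/3, 2/3)
2·[MXR] = -2/3, 2·[RQM] = 2/5
[MXR]:[RQM] = -2/3:2/5 = -5/3

[MXR]:[RQM] = -5/3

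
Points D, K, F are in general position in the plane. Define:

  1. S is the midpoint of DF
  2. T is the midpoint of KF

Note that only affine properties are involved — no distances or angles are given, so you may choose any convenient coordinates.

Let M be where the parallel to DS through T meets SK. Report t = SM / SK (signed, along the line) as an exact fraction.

t = 1/2

Set D = (0, 0), K = (1, 0), F = (0, 1); any affine frame gives the same invariant.
1. S is the midpoint of DF ⇒ S = (0, 1/2)
2. T is the midpoint of KF ⇒ T = (1/2, 1/2)
through T parallel to DS: direction (0, 1/2); meets SK at M = (1/2, 1/4)
M = S + t·(K−S) with t = 1/2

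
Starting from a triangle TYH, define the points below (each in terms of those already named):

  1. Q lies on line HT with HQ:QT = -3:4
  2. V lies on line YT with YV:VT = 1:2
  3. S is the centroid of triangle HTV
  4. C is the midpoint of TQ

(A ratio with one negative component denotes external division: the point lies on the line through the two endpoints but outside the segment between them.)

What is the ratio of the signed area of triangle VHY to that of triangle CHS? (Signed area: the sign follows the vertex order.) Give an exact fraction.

Set T = (0, 0), Y = (1, 0), H = (0, 1); any affine frame gives the same invariant.
1. Q lies on line HT with HQ:QT = -3:4 ⇒ Q = (0, 4)
2. V lies on line YT with YV:VT = 1:2 ⇒ V = (2/3, 0)
3. S is the centroid of triangle HTV ⇒ S = (2/9, 1/3)
4. C is the midpoint of TQ ⇒ C = (0, 2)
2·[VHY] = -1/3, 2·[CHS] = 2/9
[VHY]:[CHS] = -1/3:2/9 = -3/2

[VHY]:[CHS] = -3/2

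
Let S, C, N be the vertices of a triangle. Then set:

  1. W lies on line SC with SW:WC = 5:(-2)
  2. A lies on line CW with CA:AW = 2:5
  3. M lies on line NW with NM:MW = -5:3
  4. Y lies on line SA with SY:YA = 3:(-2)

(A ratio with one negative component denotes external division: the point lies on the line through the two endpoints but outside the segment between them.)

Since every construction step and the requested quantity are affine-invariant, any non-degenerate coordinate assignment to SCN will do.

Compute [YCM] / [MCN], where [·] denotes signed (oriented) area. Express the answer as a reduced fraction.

[YCM]:[MCN] = -81/35

Assign S = (0, 0), C = (1, 0), N = (0, 1) — the answer is frame-independent, so this choice is without loss of generality.
1. W lies on line SC with SW:WC = 5:(-2) ⇒ W = (5/3, 0)
2. A lies on line CW with CA:AW = 2:5 ⇒ A = (25/21, 0)
3. M lies on line NW with NM:MW = -5:3 ⇒ M = (25/6, -3/2)
4. Y lies on line SA with SY:YA = 3:(-2) ⇒ Y = (25/7, 0)
2·[YCM] = 27/7, 2·[MCN] = -5/3
[YCM]:[MCN] = 27/7:-5/3 = -81/35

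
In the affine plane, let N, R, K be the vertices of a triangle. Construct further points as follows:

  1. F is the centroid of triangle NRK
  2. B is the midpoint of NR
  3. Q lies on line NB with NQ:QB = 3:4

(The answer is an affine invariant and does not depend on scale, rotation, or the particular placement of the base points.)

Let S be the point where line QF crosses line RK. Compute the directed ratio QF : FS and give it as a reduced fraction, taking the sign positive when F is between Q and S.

Set N = (0, 0), R = (1, 0), K = (0, 1); any affine frame gives the same invariant.
1. F is the centroid of triangle NRK ⇒ F = (1/3, 1/3)
2. B is the midpoint of NR ⇒ B = (1/2, 0)
3. Q lies on line NB with NQ:QB = 3:4 ⇒ Q = (3/14, 0)
line QF meets RK at S = (8/19, 11/19)
F = Q + t·(S−Q) with t = 19/33, so QF:FS = 19/33:14/33

QF:FS = 19/14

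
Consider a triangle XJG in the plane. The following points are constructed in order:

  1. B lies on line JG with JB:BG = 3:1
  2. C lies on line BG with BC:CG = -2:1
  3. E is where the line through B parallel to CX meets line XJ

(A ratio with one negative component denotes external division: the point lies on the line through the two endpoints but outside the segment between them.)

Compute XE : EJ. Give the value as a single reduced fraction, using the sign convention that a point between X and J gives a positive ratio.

Choose coordinates X = (0, 0), J = (1, 0), G = (0, 1).
1. B lies on line JG with JB:BG = 3:1 ⇒ B = (1/4, 3/4)
2. C lies on line BG with BC:CG = -2:1 ⇒ C = (-1/4, 5/4)
3. E is where the line through B parallel to CX meets line XJ ⇒ E = (2/5, 0)
E = X + t·(J−X) with t = 2/5, so XE:EJ = t:(1−t) = 2/5:3/5

XE:EJ = 2/3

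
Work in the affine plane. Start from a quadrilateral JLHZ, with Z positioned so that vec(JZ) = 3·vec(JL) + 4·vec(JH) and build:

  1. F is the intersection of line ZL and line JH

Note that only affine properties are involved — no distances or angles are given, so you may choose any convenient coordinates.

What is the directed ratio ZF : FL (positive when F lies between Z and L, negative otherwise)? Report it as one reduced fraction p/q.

ZF:FL = -3

Assign J = (0, 0), L = (1, 0), H = (0, 1), Z = (3, 4) — the answer is frame-independent, so this choice is without loss of generality.
1. F is the intersection of line ZL and line JH ⇒ F = (0, -2)
F = Z + t·(L−Z) with t = 3/2, so ZF:FL = t:(1−t) = 3/2:-1/2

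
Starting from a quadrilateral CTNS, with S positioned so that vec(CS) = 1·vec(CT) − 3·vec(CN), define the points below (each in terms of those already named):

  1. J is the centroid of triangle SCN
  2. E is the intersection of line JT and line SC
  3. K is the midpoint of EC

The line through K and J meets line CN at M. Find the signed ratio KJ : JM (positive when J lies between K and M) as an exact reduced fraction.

KJ:JM = -5/8

Choose coordinates C = (0, 0), T = (1, 0), N = (0, 1), S = (1, -3).
1. J is the centroid of triangle SCN ⇒ J = (1/3, -2/3)
2. E is the intersection of line JT and line SC ⇒ E = (1/4, -3/4)
3. K is the midpoint of EC ⇒ K = (1/8, -3/8)
line KJ meets CN at M = (0, -1/5)
J = K + t·(M−K) with t = -5/3, so KJ:JM = -5/3:8/3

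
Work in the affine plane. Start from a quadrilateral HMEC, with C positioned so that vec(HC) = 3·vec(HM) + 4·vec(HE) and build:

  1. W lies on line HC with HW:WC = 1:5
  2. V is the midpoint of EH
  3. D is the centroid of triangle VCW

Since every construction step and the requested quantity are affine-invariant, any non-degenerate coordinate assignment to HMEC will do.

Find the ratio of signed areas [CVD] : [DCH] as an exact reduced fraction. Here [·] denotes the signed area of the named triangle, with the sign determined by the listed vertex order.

Choose coordinates H = (0, 0), M = (1, 0), E = (0, 1), C = (3, 4).
1. W lies on line HC with HW:WC = 1:5 ⇒ W = (1/2, 2/3)
2. V is the midpoint of EH ⇒ V = (0, 1/2)
3. D is the centroid of triangle VCW ⇒ D = (7/6, 31/18)
2·[CVD] = 5/12, 2·[DCH] = -1/2
[CVD]:[DCH] = 5/12:-1/2 = -5/6

[CVD]:[DCH] = -5/6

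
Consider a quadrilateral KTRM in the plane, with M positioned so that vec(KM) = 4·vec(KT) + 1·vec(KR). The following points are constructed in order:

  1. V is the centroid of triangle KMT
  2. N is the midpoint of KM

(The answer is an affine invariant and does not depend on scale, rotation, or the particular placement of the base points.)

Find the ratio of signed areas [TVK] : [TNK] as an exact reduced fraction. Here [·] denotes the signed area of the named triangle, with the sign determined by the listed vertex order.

[TVK]:[TNK] = 2/3

Choose coordinates K = (0, 0), T = (1, 0), R = (0, 1), M = (4, 1).
1. V is the centroid of triangle KMT ⇒ V = (5/3, 1/3)
2. N is the midpoint of KM ⇒ N = (2, 1/2)
2·[TVK] = 1/3, 2·[TNK] = 1/2
[TVK]:[TNK] = 1/3:1/2 = 2/3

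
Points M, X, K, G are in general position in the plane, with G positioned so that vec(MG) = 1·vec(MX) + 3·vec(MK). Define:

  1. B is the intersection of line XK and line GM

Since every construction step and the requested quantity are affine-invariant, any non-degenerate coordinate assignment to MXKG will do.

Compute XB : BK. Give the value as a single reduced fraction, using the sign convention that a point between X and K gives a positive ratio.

Assign M = (0, 0), X = (1, 0), K = (0, 1), G = (1, 3) — the answer is frame-independent, so this choice is without loss of generality.
1. B is the intersection of line XK and line GM ⇒ B = (1/4, 3/4)
B = X + t·(K−X) with t = 3/4, so XB:BK = t:(1−t) = 3/4:1/4

XB:BK = 3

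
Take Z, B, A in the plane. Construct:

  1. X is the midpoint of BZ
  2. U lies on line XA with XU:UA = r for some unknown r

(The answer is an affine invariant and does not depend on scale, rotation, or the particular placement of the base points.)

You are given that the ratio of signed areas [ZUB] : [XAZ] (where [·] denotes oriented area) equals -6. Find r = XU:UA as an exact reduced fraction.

Set Z = (0, 0), B = (1, 0), A = (0, 1); any affine frame gives the same invariant.
1. X is the midpoint of BZ ⇒ X = (1/2, 0)
2. With XU:UA = r, write λ = r/(r+1) so U = X + λ·(A−X); U is affine-linear in λ
Every point depending on U is an affine combination of U and λ-independent points, so each such coordinate is linear in λ; the λ² term in each signed area is a multiple of (A−X)×(A−X) = 0, so 2·[ZUB] and 2·[XAZ] are each linear in λ. Evaluating at λ=0 and λ=1:
  2·[ZUB] = −λ,   2·[XAZ] = 1/2
So [ZUB]:[XAZ] = (−λ) / (1/2). Setting this equal to -6:
  −λ = -6·(1/2)  ⇒  λ = 3
Then r = λ/(1−λ) = (3)/(-2) = -3/2. Check: with r = -3/2, U = (-1, 3) and [ZUB]:[XAZ] = -6 as required.

r = -3/2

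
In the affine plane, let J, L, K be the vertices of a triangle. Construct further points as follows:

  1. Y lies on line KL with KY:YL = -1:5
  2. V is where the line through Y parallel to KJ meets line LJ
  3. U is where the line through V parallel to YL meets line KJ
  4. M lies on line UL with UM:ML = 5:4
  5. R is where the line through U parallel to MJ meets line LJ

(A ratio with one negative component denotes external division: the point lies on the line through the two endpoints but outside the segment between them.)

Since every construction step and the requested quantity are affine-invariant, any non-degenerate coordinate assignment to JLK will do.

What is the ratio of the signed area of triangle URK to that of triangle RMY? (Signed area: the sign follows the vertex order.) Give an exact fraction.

[URK]:[RMY] = -225/341

Assign J = (0, 0), L = (1, 0), K = (0, 1) — the answer is frame-independent, so this choice is without loss of generality.
1. Y lies on line KL with KY:YL = -1:5 ⇒ Y = (-1/4, 5/4)
2. V is where the line through Y parallel to KJ meets line LJ ⇒ V = (-1/4, 0)
3. U is where the line through V parallel to YL meets line KJ ⇒ U = (0, -1/4)
4. M lies on line UL with UM:ML = 5:4 ⇒ M = (5/9, -1/9)
5. R is where the line through U parallel to MJ meets line LJ ⇒ R = (-5/4, 0)
2·[URK] = -25/16, 2·[RMY] = 341/144
[URK]:[RMY] = -25/16:341/144 = -225/341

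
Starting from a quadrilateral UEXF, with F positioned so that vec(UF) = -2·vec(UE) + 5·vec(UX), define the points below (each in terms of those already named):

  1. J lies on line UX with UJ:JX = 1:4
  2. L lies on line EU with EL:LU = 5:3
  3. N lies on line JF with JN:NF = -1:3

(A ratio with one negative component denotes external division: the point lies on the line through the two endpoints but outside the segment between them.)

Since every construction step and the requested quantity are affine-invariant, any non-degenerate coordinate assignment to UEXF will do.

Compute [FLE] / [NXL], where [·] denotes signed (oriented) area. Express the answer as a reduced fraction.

Set U = (0, 0), E = (1, 0), X = (0, 1), F = (-2, 5); any affine frame gives the same invariant.
1. J lies on line UX with UJ:JX = 1:4 ⇒ J = (0, 1/5)
2. L lies on line EU with EL:LU = 5:3 ⇒ L = (3/8, 0)
3. N lies on line JF with JN:NF = -1:3 ⇒ N = (1, -11/5)
2·[FLE] = 25/8, 2·[NXL] = -1/5
[FLE]:[NXL] = 25/8:-1/5 = -125/8

[FLE]:[NXL] = -125/8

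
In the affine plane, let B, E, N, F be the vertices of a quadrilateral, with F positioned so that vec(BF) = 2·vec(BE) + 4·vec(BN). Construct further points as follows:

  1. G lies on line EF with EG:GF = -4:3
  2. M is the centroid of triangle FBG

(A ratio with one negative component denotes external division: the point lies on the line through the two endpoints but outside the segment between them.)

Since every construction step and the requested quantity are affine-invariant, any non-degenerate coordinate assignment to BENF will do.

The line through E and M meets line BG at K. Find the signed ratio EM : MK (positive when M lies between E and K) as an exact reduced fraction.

EM:MK = 3

Choose coordinates B = (0, 0), E = (1, 0), N = (0, 1), F = (2, 4).
1. G lies on line EF with EG:GF = -4:3 ⇒ G = (5, 16)
2. M is the centroid of triangle FBG ⇒ M = (7/3, 20/3)
line EM meets BG at K = (25/9, 80/9)
M = E + t·(K−E) with t = 3/4, so EM:MK = 3/4:1/4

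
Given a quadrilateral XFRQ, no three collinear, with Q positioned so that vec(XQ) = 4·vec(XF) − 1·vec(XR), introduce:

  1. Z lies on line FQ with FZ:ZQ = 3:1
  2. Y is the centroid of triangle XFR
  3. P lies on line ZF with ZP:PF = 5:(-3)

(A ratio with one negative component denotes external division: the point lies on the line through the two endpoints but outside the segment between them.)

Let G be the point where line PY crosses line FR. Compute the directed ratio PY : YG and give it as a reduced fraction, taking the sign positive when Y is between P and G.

Work in coordinates with X = (0, 0), F = (1, 0), R = (0, 1), Q = (4, -1).
1. Z lies on line FQ with FZ:ZQ = 3:1 ⇒ Z = (13/4, -3/4)
2. Y is the centroid of triangle XFR ⇒ Y = (1/3, 1/3)
3. P lies on line ZF with ZP:PF = 5:(-3) ⇒ P = (-19/8, 9/8)
line PY meets FR at G = (37/46, 9/46)
Y = P + t·(G−P) with t = 23/27, so PY:YG = 23/27:4/27

PY:YG = 23/4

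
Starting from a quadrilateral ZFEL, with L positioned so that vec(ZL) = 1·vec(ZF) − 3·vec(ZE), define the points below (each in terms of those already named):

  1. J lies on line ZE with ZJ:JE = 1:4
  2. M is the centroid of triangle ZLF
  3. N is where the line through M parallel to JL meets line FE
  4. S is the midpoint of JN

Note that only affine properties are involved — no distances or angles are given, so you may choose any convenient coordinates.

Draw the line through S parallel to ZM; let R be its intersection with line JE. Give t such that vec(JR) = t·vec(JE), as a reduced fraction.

Choose coordinates Z = (0, 0), F = (1, 0), E = (0, 1), L = (1, -3).
1. J lies on line ZE with ZJ:JE = 1:4 ⇒ J = (0, 1/5)
2. M is the centroid of triangle ZLF ⇒ M = (2/3, -1)
3. N is where the line through M parallel to JL meets line FE ⇒ N = (2/33, 31/33)
4. S is the midpoint of JN ⇒ S = (1/33, 94/165)
through S parallel to ZM: direction (2/3, -1); meets JE at R = (0, 203/330)
R = J + t·(E−J) with t = 137/264

t = 137/264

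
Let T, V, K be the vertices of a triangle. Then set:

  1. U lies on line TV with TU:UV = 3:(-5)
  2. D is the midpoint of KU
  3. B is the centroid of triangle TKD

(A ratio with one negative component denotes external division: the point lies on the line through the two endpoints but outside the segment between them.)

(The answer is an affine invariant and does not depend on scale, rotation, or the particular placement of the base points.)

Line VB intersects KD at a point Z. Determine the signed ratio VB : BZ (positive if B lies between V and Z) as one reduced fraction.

Work in coordinates with T = (0, 0), V = (1, 0), K = (0, 1).
1. U lies on line TV with TU:UV = 3:(-5) ⇒ U = (-3/2, 0)
2. D is the midpoint of KU ⇒ D = (-3/4, 1/2)
3. B is the centroid of triangle TKD ⇒ B = (-1/4, 1/2)
line VB meets KD at Z = (-9/16, 5/8)
B = V + t·(Z−V) with t = 4/5, so VB:BZ = 4/5:1/5

VB:BZ = 4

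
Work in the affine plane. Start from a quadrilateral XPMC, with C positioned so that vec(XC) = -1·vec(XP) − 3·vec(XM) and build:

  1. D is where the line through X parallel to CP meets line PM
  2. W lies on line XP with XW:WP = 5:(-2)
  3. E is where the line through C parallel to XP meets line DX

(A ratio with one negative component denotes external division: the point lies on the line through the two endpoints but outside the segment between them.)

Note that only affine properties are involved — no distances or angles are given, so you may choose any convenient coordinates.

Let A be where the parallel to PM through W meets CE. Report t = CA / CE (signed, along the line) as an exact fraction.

t = -17/3

Set X = (0, 0), P = (1, 0), M = (0, 1), C = (-1, -3); any affine frame gives the same invariant.
1. D is where the line through X parallel to CP meets line PM ⇒ D = (2/5, 3/5)
2. W lies on line XP with XW:WP = 5:(-2) ⇒ W = (5/3, 0)
3. E is where the line through C parallel to XP meets line DX ⇒ E = (-2, -3)
through W parallel to PM: direction (-1, 1); meets CE at A = (14/3, -3)
A = C + t·(E−C) with t = -17/3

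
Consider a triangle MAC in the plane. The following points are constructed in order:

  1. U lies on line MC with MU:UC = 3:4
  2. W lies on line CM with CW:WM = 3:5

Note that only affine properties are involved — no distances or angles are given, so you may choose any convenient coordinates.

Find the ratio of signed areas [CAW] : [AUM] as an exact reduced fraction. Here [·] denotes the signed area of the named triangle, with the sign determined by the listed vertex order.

Work in coordinates with M = (0, 0), A = (1, 0), C = (0, 1).
1. U lies on line MC with MU:UC = 3:4 ⇒ U = (0, 3/7)
2. W lies on line CM with CW:WM = 3:5 ⇒ W = (0, 5/8)
2·[CAW] = -3/8, 2·[AUM] = 3/7
[CAW]:[AUM] = -3/8:3/7 = -7/8

[CAW]:[AUM] = -7/8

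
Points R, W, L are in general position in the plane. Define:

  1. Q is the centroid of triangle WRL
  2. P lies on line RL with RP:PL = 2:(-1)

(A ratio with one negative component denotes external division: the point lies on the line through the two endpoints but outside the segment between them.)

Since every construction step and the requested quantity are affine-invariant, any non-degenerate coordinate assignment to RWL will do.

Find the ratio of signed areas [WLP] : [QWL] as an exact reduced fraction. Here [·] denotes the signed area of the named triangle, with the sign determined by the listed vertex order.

[WLP]:[QWL] = -3

Set R = (0, 0), W = (1, 0), L = (0, 1); any affine frame gives the same invariant.
1. Q is the centroid of triangle WRL ⇒ Q = (1/3, 1/3)
2. P lies on line RL with RP:PL = 2:(-1) ⇒ P = (0, 2)
2·[WLP] = -1, 2·[QWL] = 1/3
[WLP]:[QWL] = -1:1/3 = -3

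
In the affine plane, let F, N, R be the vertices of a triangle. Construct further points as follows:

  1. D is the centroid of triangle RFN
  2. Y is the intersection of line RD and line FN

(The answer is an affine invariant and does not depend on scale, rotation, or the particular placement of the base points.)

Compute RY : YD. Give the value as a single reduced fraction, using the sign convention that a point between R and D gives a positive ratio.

RY:YD = -3

Set F = (0, 0), N = (1, 0), R = (0, 1); any affine frame gives the same invariant.
1. D is the centroid of triangle RFN ⇒ D = (1/3, 1/3)
2. Y is the intersection of line RD and line FN ⇒ Y = (1/2, 0)
Y = R + t·(D−R) with t = 3/2, so RY:YD = t:(1−t) = 3/2:-1/2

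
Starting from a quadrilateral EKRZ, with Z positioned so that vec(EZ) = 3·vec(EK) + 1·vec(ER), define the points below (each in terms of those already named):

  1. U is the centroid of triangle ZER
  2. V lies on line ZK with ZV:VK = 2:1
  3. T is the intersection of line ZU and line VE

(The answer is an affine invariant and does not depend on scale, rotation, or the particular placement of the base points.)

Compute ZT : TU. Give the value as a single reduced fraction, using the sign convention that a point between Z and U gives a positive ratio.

ZT:TU = -6/7

Set E = (0, 0), K = (1, 0), R = (0, 1), Z = (3, 1); any affine frame gives the same invariant.
1. U is the centroid of triangle ZER ⇒ U = (1, 2/3)
2. V lies on line ZK with ZV:VK = 2:1 ⇒ V = (5/3, 1/3)
3. T is the intersection of line ZU and line VE ⇒ T = (15, 3)
T = Z + t·(U−Z) with t = -6, so ZT:TU = t:(1−t) = -6:7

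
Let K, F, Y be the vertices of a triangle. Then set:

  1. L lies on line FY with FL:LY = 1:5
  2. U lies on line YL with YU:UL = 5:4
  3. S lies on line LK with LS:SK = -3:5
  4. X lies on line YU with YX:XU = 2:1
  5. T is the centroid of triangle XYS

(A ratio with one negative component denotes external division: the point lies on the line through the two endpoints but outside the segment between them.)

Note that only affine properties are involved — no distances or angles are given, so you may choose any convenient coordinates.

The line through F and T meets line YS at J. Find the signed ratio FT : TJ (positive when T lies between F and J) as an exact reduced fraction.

Set K = (0, 0), F = (1, 0), Y = (0, 1); any affine frame gives the same invariant.
1. L lies on line FY with FL:LY = 1:5 ⇒ L = (5/6, 1/6)
2. U lies on line YL with YU:UL = 5:4 ⇒ U = (25/54, 29/54)
3. S lies on line LK with LS:SK = -3:5 ⇒ S = (25/12, 5/12)
4. X lies on line YU with YX:XU = 2:1 ⇒ X = (25/81, 56/81)
5. T is the centroid of triangle XYS ⇒ T = (775/972, 683/972)
line FT meets YS at J = (675/872, 683/872)
T = F + t·(J−F) with t = 218/243, so FT:TJ = 218/243:25/243

FT:TJ = 218/25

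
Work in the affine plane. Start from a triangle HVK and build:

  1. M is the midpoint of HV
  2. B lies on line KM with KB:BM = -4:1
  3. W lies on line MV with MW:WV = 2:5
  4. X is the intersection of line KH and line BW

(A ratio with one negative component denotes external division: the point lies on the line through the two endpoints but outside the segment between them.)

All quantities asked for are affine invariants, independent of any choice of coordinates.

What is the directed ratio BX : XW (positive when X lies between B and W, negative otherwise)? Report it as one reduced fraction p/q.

BX:XW = -28/27

Choose coordinates H = (0, 0), V = (1, 0), K = (0, 1).
1. M is the midpoint of HV ⇒ M = (1/2, 0)
2. B lies on line KM with KB:BM = -4:1 ⇒ B = (2/3, -1/3)
3. W lies on line MV with MW:WV = 2:5 ⇒ W = (9/14, 0)
4. X is the intersection of line KH and line BW ⇒ X = (0, 9)
X = B + t·(W−B) with t = 28, so BX:XW = t:(1−t) = 28:-27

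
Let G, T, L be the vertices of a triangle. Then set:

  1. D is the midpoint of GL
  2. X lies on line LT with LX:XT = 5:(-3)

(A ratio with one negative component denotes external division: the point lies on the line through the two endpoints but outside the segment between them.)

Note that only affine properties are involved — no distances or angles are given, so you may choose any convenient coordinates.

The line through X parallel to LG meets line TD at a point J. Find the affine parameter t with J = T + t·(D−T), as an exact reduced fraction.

Set G = (0, 0), T = (1, 0), L = (0, 1); any affine frame gives the same invariant.
1. D is the midpoint of GL ⇒ D = (0, 1/2)
2. X lies on line LT with LX:XT = 5:(-3) ⇒ X = (5/2, -3/2)
through X parallel to LG: direction (0, -1); meets TD at J = (5/2, -3/4)
J = T + t·(D−T) with t = -3/2

t = -3/2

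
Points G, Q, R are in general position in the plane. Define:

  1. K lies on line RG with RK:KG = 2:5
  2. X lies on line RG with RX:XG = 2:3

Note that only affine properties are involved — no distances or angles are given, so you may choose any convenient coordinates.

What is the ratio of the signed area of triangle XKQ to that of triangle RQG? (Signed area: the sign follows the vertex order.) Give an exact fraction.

Set G = (0, 0), Q = (1, 0), R = (0, 1); any affine frame gives the same invariant.
1. K lies on line RG with RK:KG = 2:5 ⇒ K = (0, 5/7)
2. X lies on line RG with RX:XG = 2:3 ⇒ X = (0, 3/5)
2·[XKQ] = -4/35, 2·[RQG] = -1
[XKQ]:[RQG] = -4/35:-1 = 4/35

[XKQ]:[RQG] = 4/35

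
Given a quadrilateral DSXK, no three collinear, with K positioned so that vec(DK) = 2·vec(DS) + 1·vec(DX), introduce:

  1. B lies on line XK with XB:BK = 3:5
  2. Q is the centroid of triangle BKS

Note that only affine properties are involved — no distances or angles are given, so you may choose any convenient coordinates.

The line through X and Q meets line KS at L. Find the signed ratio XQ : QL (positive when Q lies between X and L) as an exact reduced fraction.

Work in coordinates with D = (0, 0), S = (1, 0), X = (0, 1), K = (2, 1).
1. B lies on line XK with XB:BK = 3:5 ⇒ B = (3/4, 1)
2. Q is the centroid of triangle BKS ⇒ Q = (5/4, 2/3)
line XQ meets KS at L = (30/19, 11/19)
Q = X + t·(L−X) with t = 19/24, so XQ:QL = 19/24:5/24

XQ:QL = 19/5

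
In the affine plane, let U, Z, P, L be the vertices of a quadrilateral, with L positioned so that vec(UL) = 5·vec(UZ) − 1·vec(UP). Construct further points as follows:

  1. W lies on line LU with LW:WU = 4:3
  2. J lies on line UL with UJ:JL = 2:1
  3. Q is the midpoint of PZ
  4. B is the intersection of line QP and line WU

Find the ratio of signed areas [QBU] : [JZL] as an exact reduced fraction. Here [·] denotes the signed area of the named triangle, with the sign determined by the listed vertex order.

[QBU]:[JZL] = 9/4

Assign U = (0, 0), Z = (1, 0), P = (0, 1), L = (5, -1) — the answer is frame-independent, so this choice is without loss of generality.
1. W lies on line LU with LW:WU = 4:3 ⇒ W = (15/7, -3/7)
2. J lies on line UL with UJ:JL = 2:1 ⇒ J = (10/3, -2/3)
3. Q is the midpoint of PZ ⇒ Q = (1/2, 1/2)
4. B is the intersection of line QP and line WU ⇒ B = (5/4, -1/4)
2·[QBU] = -3/4, 2·[JZL] = -1/3
[QBU]:[JZL] = -3/4:-1/3 = 9/4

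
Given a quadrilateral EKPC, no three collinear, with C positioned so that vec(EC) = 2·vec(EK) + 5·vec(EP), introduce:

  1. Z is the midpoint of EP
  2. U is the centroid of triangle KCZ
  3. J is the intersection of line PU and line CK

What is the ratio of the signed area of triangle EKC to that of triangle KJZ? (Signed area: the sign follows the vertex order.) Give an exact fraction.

Assign E = (0, 0), K = (1, 0), P = (0, 1), C = (2, 5) — the answer is frame-independent, so this choice is without loss of generality.
1. Z is the midpoint of EP ⇒ Z = (0, 1/2)
2. U is the centroid of triangle KCZ ⇒ U = (1, 11/6)
3. J is the intersection of line PU and line CK ⇒ J = (36/25, 11/5)
2·[EKC] = 5, 2·[KJZ] = 121/50
[EKC]:[KJZ] = 5:121/50 = 250/121

[EKC]:[KJZ] = 250/121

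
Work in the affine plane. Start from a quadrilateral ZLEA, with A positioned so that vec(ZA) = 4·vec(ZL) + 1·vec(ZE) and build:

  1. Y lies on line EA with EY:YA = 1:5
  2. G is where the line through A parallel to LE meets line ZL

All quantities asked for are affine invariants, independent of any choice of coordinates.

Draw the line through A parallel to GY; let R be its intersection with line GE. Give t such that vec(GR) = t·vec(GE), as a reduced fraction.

Choose coordinates Z = (0, 0), L = (1, 0), E = (0, 1), A = (4, 1).
1. Y lies on line EA with EY:YA = 1:5 ⇒ Y = (2/3, 1)
2. G is where the line through A parallel to LE meets line ZL ⇒ G = (5, 0)
through A parallel to GY: direction (-13/3, 1); meets GE at R = (30, -5)
R = G + t·(E−G) with t = -5

t = -5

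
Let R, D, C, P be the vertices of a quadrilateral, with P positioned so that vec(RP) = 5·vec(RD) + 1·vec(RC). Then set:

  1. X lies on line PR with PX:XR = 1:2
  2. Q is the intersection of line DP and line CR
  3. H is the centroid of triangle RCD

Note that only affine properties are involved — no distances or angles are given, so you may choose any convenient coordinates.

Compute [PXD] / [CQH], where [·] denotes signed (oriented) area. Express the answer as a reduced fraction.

Assign R = (0, 0), D = (1, 0), C = (0, 1), P = (5, 1) — the answer is frame-independent, so this choice is without loss of generality.
1. X lies on line PR with PX:XR = 1:2 ⇒ X = (10/3, 2/3)
2. Q is the intersection of line DP and line CR ⇒ Q = (0, -1/4)
3. H is the centroid of triangle RCD ⇒ H = (1/3, 1/3)
2·[PXD] = 1/3, 2·[CQH] = 5/12
[PXD]:[CQH] = 1/3:5/12 = 4/5

[PXD]:[CQH] = 4/5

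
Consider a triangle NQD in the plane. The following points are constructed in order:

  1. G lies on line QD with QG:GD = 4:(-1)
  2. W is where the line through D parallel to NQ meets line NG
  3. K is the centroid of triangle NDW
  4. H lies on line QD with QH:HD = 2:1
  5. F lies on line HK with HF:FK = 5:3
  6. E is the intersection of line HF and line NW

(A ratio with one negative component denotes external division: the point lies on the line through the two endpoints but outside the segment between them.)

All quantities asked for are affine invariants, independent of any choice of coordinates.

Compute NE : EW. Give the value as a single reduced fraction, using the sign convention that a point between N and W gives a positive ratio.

NE:EW = 2

Work in coordinates with N = (0, 0), Q = (1, 0), D = (0, 1).
1. G lies on line QD with QG:GD = 4:(-1) ⇒ G = (-1/3, 4/3)
2. W is where the line through D parallel to NQ meets line NG ⇒ W = (-1/4, 1)
3. K is the centroid of triangle NDW ⇒ K = (-1/12, 2/3)
4. H lies on line QD with QH:HD = 2:1 ⇒ H = (1/3, 2/3)
5. F lies on line HK with HF:FK = 5:3 ⇒ F = (7/96, 2/3)
6. E is the intersection of line HF and line NW ⇒ E = (-1/6, 2/3)
E = N + t·(W−N) with t = 2/3, so NE:EW = t:(1−t) = 2/3:1/3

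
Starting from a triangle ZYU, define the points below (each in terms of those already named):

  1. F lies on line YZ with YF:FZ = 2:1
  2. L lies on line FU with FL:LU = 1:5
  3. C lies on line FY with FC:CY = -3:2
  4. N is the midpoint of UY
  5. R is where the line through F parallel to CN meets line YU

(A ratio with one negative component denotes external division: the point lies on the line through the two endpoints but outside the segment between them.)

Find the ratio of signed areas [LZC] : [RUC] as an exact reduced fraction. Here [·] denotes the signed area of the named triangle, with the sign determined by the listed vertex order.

[LZC]:[RUC] = -7/30

Assign Z = (0, 0), Y = (1, 0), U = (0, 1) — the answer is frame-independent, so this choice is without loss of generality.
1. F lies on line YZ with YF:FZ = 2:1 ⇒ F = (1/3, 0)
2. L lies on line FU with FL:LU = 1:5 ⇒ L = (5/18, 1/6)
3. C lies on line FY with FC:CY = -3:2 ⇒ C = (7/3, 0)
4. N is the midpoint of UY ⇒ N = (1/2, 1/2)
5. R is where the line through F parallel to CN meets line YU ⇒ R = (5/4, -1/4)
2·[LZC] = 7/18, 2·[RUC] = -5/3
[LZC]:[RUC] = 7/18:-5/3 = -7/30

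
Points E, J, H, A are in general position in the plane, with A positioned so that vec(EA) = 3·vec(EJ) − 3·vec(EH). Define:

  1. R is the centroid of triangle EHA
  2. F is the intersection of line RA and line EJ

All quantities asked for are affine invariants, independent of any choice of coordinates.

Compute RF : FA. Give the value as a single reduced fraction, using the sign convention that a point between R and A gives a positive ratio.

RF:FA = -2/9

Work in coordinates with E = (0, 0), J = (1, 0), H = (0, 1), A = (3, -3).
1. R is the centroid of triangle EHA ⇒ R = (1, -2/3)
2. F is the intersection of line RA and line EJ ⇒ F = (3/7, 0)
F = R + t·(A−R) with t = -2/7, so RF:FA = t:(1−t) = -2/7:9/7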